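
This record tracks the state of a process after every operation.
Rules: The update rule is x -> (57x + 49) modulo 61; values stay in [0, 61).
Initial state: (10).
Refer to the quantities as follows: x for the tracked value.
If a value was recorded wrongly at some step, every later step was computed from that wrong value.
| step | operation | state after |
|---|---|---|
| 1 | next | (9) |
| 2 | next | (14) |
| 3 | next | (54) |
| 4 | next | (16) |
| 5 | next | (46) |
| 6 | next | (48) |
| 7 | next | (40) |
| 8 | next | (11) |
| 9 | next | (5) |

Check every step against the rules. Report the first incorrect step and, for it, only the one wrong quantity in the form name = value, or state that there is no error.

Step 1: x = (57*10 + 49) mod 61 = 9 — same as recorded.
Step 2: x = (57*9 + 49) mod 61 = 13 — first mismatch against the record.
First deviation found at step 2; the corrected entry is x = 13.

step 2, x = 13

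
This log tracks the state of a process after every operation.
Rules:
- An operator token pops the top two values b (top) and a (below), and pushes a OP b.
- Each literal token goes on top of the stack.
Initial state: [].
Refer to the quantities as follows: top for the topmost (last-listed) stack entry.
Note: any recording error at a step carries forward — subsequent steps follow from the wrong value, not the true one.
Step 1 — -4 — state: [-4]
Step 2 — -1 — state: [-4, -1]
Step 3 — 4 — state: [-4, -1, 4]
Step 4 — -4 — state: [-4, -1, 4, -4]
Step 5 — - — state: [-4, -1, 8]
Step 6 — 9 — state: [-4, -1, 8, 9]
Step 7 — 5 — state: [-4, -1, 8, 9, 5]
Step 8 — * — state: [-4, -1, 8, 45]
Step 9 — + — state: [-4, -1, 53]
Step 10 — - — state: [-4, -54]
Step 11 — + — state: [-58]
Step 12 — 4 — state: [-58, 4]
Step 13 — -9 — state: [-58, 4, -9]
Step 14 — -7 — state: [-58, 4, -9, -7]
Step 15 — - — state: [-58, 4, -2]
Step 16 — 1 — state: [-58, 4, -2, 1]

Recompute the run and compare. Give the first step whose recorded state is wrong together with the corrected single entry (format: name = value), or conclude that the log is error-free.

step 1: push -4: top = -4 -> matches
step 2: push -1: top = -1 -> agrees with the log
step 3: push 4: top = 4 -> same as recorded
step 4: push -4: top = -4 -> agrees with the log
step 5: 4 - -4 = 8 -> in agreement
step 6: push 9: top = 9 -> consistent with the log
step 7: push 5: top = 5 -> in agreement
step 8: 9 * 5 = 45 -> confirmed correct
step 9: 8 + 45 = 53 -> agrees with the log
step 10: -1 - 53 = -54 -> confirmed correct
step 11: -4 + -54 = -58 -> verified
step 12: push 4: top = 4 -> in agreement
step 13: push -9: top = -9 -> agrees with the log
step 14: push -7: top = -7 -> matches
step 15: -9 - -7 = -2 -> checks out
step 16: push 1: top = 1 -> consistent with the log
Each recorded entry agrees with the recomputation.

no error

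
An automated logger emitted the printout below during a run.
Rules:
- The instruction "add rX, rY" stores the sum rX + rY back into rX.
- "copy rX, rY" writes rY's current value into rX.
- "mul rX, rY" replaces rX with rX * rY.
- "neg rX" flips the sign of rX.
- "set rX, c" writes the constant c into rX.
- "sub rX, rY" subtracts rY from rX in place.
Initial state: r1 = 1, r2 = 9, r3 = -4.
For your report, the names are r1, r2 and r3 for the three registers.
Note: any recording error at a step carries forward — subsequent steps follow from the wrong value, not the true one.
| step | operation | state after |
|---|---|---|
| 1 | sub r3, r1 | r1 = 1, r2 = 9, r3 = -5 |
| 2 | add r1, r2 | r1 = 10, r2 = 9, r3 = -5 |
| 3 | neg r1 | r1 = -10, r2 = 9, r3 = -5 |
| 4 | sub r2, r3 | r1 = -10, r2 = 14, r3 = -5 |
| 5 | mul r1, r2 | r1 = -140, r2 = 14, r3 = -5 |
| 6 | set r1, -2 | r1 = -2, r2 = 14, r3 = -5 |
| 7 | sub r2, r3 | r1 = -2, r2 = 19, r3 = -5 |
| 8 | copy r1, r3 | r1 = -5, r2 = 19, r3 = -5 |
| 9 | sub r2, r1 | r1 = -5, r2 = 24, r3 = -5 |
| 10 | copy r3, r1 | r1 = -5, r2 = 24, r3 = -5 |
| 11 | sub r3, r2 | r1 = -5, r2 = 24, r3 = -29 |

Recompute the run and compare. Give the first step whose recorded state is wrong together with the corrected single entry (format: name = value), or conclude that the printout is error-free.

1. r3 = -4 - 1 = -5 (in agreement)
2. r1 = 1 + 9 = 10 (exactly as logged)
3. r1 = -(10) = -10 (consistent with the printout)
4. r2 = 9 - -5 = 14 (consistent with the printout)
5. r1 = -10 * 14 = -140 (checks out)
6. r1 = -2 (confirmed correct)
7. r2 = 14 - -5 = 19 (same as recorded)
8. r1 = -5 (exactly as logged)
9. r2 = 19 - -5 = 24 (consistent with the printout)
10. r3 = -5 (consistent with the printout)
11. r3 = -5 - 24 = -29 (same as recorded)
The recomputation confirms every line.

no error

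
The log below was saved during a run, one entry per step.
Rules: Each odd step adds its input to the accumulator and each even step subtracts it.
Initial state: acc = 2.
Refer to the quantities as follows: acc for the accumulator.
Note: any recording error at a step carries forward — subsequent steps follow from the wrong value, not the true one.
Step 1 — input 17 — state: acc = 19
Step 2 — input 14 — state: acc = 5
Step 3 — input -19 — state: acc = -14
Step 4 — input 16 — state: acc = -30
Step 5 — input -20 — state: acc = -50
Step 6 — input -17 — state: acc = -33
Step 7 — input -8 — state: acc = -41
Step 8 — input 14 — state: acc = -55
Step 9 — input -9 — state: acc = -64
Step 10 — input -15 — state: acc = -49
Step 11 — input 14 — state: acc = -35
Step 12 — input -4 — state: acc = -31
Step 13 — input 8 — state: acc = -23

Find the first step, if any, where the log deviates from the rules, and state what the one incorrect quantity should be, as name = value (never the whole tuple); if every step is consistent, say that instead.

1. acc = 2 + 17 = 19 (matches)
2. acc = 19 - 14 = 5 (same as recorded)
3. acc = 5 + -19 = -14 (checks out)
4. acc = -14 - 16 = -30 (matches)
5. acc = -30 + -20 = -50 (consistent with the log)
6. acc = -50 - -17 = -33 (exactly as logged)
7. acc = -33 + -8 = -41 (checks out)
8. acc = -41 - 14 = -55 (confirmed correct)
9. acc = -55 + -9 = -64 (same as recorded)
10. acc = -64 - -15 = -49 (exactly as logged)
11. acc = -49 + 14 = -35 (in agreement)
12. acc = -35 - -4 = -31 (checks out)
13. acc = -31 + 8 = -23 (verified)
Each recorded entry agrees with the recomputation.

no error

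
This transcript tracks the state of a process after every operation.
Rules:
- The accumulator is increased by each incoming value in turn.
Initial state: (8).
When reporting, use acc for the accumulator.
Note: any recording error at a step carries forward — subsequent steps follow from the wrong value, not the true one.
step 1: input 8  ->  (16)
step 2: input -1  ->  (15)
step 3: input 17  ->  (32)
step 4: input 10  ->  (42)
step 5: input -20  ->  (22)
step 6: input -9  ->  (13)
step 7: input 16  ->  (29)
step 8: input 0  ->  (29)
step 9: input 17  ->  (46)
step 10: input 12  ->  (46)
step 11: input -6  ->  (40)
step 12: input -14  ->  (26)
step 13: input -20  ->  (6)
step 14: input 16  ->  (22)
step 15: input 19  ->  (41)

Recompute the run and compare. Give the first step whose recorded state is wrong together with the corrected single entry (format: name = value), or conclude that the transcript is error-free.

step 10, acc = 58

Recomputing the run from the initial state:
step 1: acc = 16
step 2: acc = 15
step 3: acc = 32
step 4: acc = 42
step 5: acc = 22
step 6: acc = 13
step 7: acc = 29
step 8: acc = 29
step 9: acc = 46
step 10: acc = 58
step 11: acc = 52
step 12: acc = 38
step 13: acc = 18
step 14: acc = 34
step 15: acc = 53
The first disagreement with the transcript is at step 10, where the value should be acc = 58.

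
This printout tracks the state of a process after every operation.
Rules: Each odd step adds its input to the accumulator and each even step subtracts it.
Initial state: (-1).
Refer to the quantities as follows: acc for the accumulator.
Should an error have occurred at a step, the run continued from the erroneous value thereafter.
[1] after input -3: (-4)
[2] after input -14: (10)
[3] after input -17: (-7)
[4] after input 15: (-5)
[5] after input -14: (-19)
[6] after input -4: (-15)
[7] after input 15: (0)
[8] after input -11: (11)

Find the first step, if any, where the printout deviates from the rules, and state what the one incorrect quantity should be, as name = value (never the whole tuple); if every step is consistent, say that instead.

Recomputing the run from the initial state:
step 1: acc = -4
step 2: acc = 10
step 3: acc = -7
step 4: acc = -22
step 5: acc = -36
step 6: acc = -32
step 7: acc = -17
step 8: acc = -6
The first disagreement with the printout is at step 4, where the value should be acc = -22.

step 4, acc = -22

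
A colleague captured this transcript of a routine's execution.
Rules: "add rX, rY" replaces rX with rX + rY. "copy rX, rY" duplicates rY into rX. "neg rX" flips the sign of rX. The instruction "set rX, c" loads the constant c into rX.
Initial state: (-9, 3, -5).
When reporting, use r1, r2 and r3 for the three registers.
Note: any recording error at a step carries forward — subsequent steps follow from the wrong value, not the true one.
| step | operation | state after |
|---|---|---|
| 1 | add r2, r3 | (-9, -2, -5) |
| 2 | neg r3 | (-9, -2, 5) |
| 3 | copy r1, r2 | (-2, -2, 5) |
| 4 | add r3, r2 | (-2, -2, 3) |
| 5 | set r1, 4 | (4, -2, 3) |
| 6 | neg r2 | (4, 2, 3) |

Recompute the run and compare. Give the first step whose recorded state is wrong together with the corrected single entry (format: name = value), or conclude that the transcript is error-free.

step 1: r2 = 3 + -5 = -2 -> consistent with the transcript
step 2: r3 = -(-5) = 5 -> exactly as logged
step 3: r1 = -2 -> matches
step 4: r3 = 5 + -2 = 3 -> exactly as logged
step 5: r1 = 4 -> agrees with the transcript
step 6: r2 = -(-2) = 2 -> consistent with the transcript
No step deviates from the rules.

no error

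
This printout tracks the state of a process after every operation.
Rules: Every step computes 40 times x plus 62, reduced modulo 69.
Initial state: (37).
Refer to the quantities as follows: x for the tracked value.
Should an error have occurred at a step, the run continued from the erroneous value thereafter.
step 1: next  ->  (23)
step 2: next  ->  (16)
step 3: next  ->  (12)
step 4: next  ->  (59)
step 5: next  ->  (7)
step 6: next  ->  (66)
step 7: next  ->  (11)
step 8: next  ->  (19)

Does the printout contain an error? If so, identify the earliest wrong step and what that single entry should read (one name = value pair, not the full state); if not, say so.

1. x = (40*37 + 62) mod 69 = 24 (not what was recorded)
The earliest wrong entry is at step 1: it should read x = 24.

step 1, x = 24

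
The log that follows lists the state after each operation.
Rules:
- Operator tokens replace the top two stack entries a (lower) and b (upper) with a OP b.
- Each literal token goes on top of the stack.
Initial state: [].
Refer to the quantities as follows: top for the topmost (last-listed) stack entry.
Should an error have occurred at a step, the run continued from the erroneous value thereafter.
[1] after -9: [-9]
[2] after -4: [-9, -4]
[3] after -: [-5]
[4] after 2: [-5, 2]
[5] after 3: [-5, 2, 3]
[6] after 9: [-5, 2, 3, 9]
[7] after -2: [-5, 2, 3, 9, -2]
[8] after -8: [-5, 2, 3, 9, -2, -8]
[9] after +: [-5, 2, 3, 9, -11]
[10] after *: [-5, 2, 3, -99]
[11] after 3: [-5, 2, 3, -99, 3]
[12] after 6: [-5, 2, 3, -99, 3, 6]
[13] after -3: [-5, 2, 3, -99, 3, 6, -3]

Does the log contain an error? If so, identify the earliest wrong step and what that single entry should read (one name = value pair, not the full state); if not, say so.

Step 1: push -9: top = -9 — exactly as logged.
Step 2: push -4: top = -4 — consistent with the log.
Step 3: -9 - -4 = -5 — verified.
Step 4: push 2: top = 2 — exactly as logged.
Step 5: push 3: top = 3 — no discrepancy.
Step 6: push 9: top = 9 — no discrepancy.
Step 7: push -2: top = -2 — same as recorded.
Step 8: push -8: top = -8 — consistent with the log.
Step 9: -2 + -8 = -10 — the recorded entry deviates here.
First incorrect step: 9; the correct value is top = -10.

step 9, top = -10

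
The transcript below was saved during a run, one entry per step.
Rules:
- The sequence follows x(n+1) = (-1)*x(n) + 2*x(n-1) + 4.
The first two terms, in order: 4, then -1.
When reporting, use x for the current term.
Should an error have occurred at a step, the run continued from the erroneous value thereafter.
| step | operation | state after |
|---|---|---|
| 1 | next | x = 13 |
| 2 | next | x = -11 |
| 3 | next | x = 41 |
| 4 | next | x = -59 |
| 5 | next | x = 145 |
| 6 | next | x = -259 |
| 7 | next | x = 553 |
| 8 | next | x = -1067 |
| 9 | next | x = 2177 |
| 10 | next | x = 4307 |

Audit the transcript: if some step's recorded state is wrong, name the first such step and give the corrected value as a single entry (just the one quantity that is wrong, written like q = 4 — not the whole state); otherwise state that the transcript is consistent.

Recomputing the run from the initial state:
step 1: x = 13
step 2: x = -11
step 3: x = 41
step 4: x = -59
step 5: x = 145
step 6: x = -259
step 7: x = 553
step 8: x = -1067
step 9: x = 2177
step 10: x = -4307
The first disagreement with the transcript is at step 10, where the value should be x = -4307.

step 10, x = -4307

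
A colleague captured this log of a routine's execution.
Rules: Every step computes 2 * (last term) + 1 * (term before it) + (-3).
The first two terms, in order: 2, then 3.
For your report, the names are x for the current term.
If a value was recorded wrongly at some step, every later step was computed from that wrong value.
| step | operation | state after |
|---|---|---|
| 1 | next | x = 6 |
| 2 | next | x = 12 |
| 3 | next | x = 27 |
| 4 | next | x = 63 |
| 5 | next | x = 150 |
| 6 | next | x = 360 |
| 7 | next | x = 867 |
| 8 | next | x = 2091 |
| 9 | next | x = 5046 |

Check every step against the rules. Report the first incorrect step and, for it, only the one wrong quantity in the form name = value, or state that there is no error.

1. x = 2*(3) + (1)*(2) + (-3) = 5 (first mismatch against the log)
First incorrect step: 1; the correct value is x = 5.

step 1, x = 5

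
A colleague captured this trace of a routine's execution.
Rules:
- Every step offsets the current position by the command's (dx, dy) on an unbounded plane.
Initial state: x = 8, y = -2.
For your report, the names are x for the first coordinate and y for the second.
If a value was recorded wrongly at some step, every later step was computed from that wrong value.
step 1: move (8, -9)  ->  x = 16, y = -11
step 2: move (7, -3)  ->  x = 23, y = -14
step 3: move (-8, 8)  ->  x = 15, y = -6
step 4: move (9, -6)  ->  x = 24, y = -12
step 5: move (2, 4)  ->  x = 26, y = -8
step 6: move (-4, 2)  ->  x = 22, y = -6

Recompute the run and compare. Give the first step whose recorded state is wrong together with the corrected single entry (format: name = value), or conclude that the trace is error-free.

Step 1: x = 8 + (8) = 16, y = -2 + (-9) = -11 — agrees with the trace.
Step 2: x = 16 + (7) = 23, y = -11 + (-3) = -14 — confirmed correct.
Step 3: x = 23 + (-8) = 15, y = -14 + (8) = -6 — same as recorded.
Step 4: x = 15 + (9) = 24, y = -6 + (-6) = -12 — agrees with the trace.
Step 5: x = 24 + (2) = 26, y = -12 + (4) = -8 — checks out.
Step 6: x = 26 + (-4) = 22, y = -8 + (2) = -6 — consistent with the trace.
The whole run recomputes cleanly — no discrepancies.

no error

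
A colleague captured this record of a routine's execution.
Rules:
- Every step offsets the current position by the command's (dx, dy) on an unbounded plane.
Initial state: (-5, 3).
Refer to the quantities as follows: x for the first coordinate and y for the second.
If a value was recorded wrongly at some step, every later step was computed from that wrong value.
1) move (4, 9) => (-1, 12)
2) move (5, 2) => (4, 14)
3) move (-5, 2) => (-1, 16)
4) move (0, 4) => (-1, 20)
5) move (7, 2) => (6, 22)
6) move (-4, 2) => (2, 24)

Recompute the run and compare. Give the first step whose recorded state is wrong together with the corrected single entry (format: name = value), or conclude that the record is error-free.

no error

step 1: x = -5 + (4) = -1, y = 3 + (9) = 12 -> no discrepancy
step 2: x = -1 + (5) = 4, y = 12 + (2) = 14 -> consistent with the record
step 3: x = 4 + (-5) = -1, y = 14 + (2) = 16 -> verified
step 4: x = -1 + (0) = -1, y = 16 + (4) = 20 -> checks out
step 5: x = -1 + (7) = 6, y = 20 + (2) = 22 -> verified
step 6: x = 6 + (-4) = 2, y = 22 + (2) = 24 -> exactly as logged
All steps check out; nothing to correct.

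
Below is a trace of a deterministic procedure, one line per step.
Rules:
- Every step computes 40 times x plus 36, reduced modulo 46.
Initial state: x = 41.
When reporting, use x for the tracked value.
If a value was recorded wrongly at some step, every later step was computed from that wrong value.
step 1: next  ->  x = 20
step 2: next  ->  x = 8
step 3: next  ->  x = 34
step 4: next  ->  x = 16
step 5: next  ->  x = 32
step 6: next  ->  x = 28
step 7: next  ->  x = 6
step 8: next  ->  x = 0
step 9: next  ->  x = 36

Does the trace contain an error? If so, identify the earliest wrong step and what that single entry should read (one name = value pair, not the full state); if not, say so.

1. x = (40*41 + 36) mod 46 = 20 (checks out)
2. x = (40*20 + 36) mod 46 = 8 (matches)
3. x = (40*8 + 36) mod 46 = 34 (agrees with the trace)
4. x = (40*34 + 36) mod 46 = 16 (checks out)
5. x = (40*16 + 36) mod 46 = 32 (checks out)
6. x = (40*32 + 36) mod 46 = 28 (in agreement)
7. x = (40*28 + 36) mod 46 = 6 (in agreement)
8. x = (40*6 + 36) mod 46 = 0 (same as recorded)
9. x = (40*0 + 36) mod 46 = 36 (no discrepancy)
The whole run recomputes cleanly — no discrepancies.

no error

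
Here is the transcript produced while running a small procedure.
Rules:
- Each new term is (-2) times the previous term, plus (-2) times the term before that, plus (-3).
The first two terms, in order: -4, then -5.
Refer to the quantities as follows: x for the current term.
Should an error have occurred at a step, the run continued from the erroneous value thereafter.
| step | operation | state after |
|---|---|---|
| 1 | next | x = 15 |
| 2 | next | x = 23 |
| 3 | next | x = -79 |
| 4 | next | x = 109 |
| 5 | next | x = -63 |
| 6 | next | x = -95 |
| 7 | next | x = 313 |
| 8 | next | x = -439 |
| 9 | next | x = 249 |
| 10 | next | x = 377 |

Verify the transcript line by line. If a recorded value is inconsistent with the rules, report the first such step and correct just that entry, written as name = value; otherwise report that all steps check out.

Recomputing the run from the initial state:
step 1: x = 15
step 2: x = -23
step 3: x = 13
step 4: x = 17
step 5: x = -63
step 6: x = 89
step 7: x = -55
step 8: x = -71
step 9: x = 249
step 10: x = -359
The first disagreement with the transcript is at step 2, where the value should be x = -23.

step 2, x = -23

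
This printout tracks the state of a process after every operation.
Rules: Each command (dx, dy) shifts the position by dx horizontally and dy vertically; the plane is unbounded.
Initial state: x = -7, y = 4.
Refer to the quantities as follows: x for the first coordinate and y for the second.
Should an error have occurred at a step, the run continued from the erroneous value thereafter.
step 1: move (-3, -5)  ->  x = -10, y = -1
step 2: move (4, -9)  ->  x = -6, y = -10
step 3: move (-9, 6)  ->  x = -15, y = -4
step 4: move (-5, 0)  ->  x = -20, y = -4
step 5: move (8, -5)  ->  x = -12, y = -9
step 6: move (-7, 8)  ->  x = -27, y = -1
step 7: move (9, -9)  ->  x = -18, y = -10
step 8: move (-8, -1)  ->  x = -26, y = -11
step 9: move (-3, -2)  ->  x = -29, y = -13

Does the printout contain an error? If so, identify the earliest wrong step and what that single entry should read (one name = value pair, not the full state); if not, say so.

step 6, x = -19

Recomputing the run from the initial state:
step 1: x = -10, y = -1
step 2: x = -6, y = -10
step 3: x = -15, y = -4
step 4: x = -20, y = -4
step 5: x = -12, y = -9
step 6: x = -19, y = -1
step 7: x = -10, y = -10
step 8: x = -18, y = -11
step 9: x = -21, y = -13
The first disagreement with the printout is at step 6, where the value should be x = -19.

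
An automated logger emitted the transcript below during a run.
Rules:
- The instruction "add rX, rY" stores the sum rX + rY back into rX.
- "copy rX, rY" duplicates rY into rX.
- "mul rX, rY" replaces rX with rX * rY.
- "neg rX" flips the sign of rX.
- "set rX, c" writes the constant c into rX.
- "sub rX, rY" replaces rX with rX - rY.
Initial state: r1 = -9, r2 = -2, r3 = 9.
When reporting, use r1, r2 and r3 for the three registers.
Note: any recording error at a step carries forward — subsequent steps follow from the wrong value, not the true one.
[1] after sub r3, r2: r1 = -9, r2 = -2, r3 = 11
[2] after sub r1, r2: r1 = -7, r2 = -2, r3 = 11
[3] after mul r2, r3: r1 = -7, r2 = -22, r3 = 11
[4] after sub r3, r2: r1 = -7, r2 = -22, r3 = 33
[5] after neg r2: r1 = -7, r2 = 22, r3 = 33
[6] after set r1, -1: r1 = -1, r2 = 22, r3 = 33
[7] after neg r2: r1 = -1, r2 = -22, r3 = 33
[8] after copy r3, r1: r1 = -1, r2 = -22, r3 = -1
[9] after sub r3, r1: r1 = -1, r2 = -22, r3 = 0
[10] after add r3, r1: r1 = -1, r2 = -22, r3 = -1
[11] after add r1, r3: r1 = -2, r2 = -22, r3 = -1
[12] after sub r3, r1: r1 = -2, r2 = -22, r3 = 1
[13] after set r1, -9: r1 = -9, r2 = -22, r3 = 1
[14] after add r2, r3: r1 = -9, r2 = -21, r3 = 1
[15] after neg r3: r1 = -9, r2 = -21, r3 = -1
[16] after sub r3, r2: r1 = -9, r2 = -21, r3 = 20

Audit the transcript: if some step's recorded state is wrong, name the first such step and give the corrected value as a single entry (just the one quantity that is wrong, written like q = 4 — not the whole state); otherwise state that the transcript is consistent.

no error

Step 1: r3 = 9 - -2 = 11 — checks out.
Step 2: r1 = -9 - -2 = -7 — verified.
Step 3: r2 = -2 * 11 = -22 — verified.
Step 4: r3 = 11 - -22 = 33 — agrees with the transcript.
Step 5: r2 = -(-22) = 22 — no discrepancy.
Step 6: r1 = -1 — agrees with the transcript.
Step 7: r2 = -(22) = -22 — exactly as logged.
Step 8: r3 = -1 — exactly as logged.
Step 9: r3 = -1 - -1 = 0 — same as recorded.
Step 10: r3 = 0 + -1 = -1 — same as recorded.
Step 11: r1 = -1 + -1 = -2 — no discrepancy.
Step 12: r3 = -1 - -2 = 1 — consistent with the transcript.
Step 13: r1 = -9 — confirmed correct.
Step 14: r2 = -22 + 1 = -21 — checks out.
Step 15: r3 = -(1) = -1 — matches.
Step 16: r3 = -1 - -21 = 20 — exactly as logged.
All steps check out; nothing to correct.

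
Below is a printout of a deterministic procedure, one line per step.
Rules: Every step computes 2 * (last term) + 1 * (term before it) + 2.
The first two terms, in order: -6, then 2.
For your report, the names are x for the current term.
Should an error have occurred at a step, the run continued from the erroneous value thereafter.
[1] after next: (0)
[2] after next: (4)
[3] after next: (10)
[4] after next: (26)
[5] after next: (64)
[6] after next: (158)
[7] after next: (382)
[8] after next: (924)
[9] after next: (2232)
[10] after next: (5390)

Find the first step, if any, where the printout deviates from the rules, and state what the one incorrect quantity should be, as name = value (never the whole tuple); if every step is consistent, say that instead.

Step 1: x = 2*(2) + (1)*(-6) + (2) = 0 — checks out.
Step 2: x = 2*(0) + (1)*(2) + (2) = 4 — checks out.
Step 3: x = 2*(4) + (1)*(0) + (2) = 10 — same as recorded.
Step 4: x = 2*(10) + (1)*(4) + (2) = 26 — no discrepancy.
Step 5: x = 2*(26) + (1)*(10) + (2) = 64 — verified.
Step 6: x = 2*(64) + (1)*(26) + (2) = 156 — the recorded entry deviates here.
The earliest wrong entry is at step 6: it should read x = 156.

step 6, x = 156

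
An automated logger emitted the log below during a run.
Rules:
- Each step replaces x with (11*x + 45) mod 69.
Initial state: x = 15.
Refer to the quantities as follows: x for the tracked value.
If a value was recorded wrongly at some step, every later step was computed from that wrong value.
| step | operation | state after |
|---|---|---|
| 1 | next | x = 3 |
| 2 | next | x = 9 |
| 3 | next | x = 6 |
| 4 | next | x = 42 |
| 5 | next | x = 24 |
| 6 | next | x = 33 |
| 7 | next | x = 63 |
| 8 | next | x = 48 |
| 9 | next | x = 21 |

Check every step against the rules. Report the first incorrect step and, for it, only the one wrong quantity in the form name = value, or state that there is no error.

no error

1. x = (11*15 + 45) mod 69 = 3 (consistent with the log)
2. x = (11*3 + 45) mod 69 = 9 (confirmed correct)
3. x = (11*9 + 45) mod 69 = 6 (confirmed correct)
4. x = (11*6 + 45) mod 69 = 42 (in agreement)
5. x = (11*42 + 45) mod 69 = 24 (agrees with the log)
6. x = (11*24 + 45) mod 69 = 33 (agrees with the log)
7. x = (11*33 + 45) mod 69 = 63 (same as recorded)
8. x = (11*63 + 45) mod 69 = 48 (no discrepancy)
9. x = (11*48 + 45) mod 69 = 21 (no discrepancy)
All steps check out; nothing to correct.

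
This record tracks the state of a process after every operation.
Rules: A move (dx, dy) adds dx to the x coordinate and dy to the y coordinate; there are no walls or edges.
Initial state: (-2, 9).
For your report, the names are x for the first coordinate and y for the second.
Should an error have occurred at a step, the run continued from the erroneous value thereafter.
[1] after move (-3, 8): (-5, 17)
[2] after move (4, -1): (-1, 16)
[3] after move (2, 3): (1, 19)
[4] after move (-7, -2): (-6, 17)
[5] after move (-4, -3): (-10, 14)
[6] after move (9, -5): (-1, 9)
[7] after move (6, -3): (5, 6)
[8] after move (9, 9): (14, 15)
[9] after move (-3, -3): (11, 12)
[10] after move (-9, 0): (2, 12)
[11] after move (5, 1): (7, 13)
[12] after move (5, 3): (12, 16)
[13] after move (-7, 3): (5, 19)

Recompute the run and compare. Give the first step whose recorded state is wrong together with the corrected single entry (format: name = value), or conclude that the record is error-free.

1. x = -2 + (-3) = -5, y = 9 + (8) = 17 (same as recorded)
2. x = -5 + (4) = -1, y = 17 + (-1) = 16 (checks out)
3. x = -1 + (2) = 1, y = 16 + (3) = 19 (exactly as logged)
4. x = 1 + (-7) = -6, y = 19 + (-2) = 17 (verified)
5. x = -6 + (-4) = -10, y = 17 + (-3) = 14 (checks out)
6. x = -10 + (9) = -1, y = 14 + (-5) = 9 (in agreement)
7. x = -1 + (6) = 5, y = 9 + (-3) = 6 (exactly as logged)
8. x = 5 + (9) = 14, y = 6 + (9) = 15 (same as recorded)
9. x = 14 + (-3) = 11, y = 15 + (-3) = 12 (exactly as logged)
10. x = 11 + (-9) = 2, y = 12 + (0) = 12 (in agreement)
11. x = 2 + (5) = 7, y = 12 + (1) = 13 (consistent with the record)
12. x = 7 + (5) = 12, y = 13 + (3) = 16 (checks out)
13. x = 12 + (-7) = 5, y = 16 + (3) = 19 (agrees with the record)
The whole run recomputes cleanly — no discrepancies.

no error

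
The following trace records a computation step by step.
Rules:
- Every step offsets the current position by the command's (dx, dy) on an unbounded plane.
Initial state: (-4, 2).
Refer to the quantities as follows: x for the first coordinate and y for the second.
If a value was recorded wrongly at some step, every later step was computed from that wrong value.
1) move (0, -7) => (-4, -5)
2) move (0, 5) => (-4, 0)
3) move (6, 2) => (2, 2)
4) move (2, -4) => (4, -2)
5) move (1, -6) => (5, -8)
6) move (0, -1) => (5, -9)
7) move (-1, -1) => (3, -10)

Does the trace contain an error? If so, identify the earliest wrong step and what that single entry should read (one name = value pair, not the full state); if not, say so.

step 7, x = 4

Step 1: x = -4 + (0) = -4, y = 2 + (-7) = -5 — same as recorded.
Step 2: x = -4 + (0) = -4, y = -5 + (5) = 0 — verified.
Step 3: x = -4 + (6) = 2, y = 0 + (2) = 2 — in agreement.
Step 4: x = 2 + (2) = 4, y = 2 + (-4) = -2 — no discrepancy.
Step 5: x = 4 + (1) = 5, y = -2 + (-6) = -8 — verified.
Step 6: x = 5 + (0) = 5, y = -8 + (-1) = -9 — consistent with the trace.
Step 7: x = 5 + (-1) = 4, y = -9 + (-1) = -10 — the trace has a different value.
That makes step 7 the first incorrect line — x = 4 is what it should show.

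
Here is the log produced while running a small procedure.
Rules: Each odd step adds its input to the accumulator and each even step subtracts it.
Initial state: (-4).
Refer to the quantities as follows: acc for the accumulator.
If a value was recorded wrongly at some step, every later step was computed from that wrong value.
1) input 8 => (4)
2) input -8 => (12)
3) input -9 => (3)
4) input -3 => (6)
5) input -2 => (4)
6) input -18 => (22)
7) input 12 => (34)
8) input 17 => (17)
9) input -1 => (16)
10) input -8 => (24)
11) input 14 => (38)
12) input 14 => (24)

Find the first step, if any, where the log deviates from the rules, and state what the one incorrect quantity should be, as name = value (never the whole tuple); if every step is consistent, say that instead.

1. acc = -4 + 8 = 4 (same as recorded)
2. acc = 4 - -8 = 12 (same as recorded)
3. acc = 12 + -9 = 3 (exactly as logged)
4. acc = 3 - -3 = 6 (same as recorded)
5. acc = 6 + -2 = 4 (checks out)
6. acc = 4 - -18 = 22 (verified)
7. acc = 22 + 12 = 34 (confirmed correct)
8. acc = 34 - 17 = 17 (agrees with the log)
9. acc = 17 + -1 = 16 (no discrepancy)
10. acc = 16 - -8 = 24 (in agreement)
11. acc = 24 + 14 = 38 (consistent with the log)
12. acc = 38 - 14 = 24 (no discrepancy)
The recomputation confirms every line.

no error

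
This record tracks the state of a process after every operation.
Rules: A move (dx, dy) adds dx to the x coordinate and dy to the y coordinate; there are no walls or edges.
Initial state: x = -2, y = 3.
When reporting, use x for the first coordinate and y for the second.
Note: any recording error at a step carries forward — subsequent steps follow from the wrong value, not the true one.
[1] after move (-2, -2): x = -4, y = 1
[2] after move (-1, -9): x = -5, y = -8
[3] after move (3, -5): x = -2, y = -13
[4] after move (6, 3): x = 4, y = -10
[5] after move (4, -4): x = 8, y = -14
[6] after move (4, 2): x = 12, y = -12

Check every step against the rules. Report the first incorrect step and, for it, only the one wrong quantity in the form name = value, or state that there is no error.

Recomputing the run from the initial state:
step 1: x = -4, y = 1
step 2: x = -5, y = -8
step 3: x = -2, y = -13
step 4: x = 4, y = -10
step 5: x = 8, y = -14
step 6: x = 12, y = -12
This matches the record at every step.

no error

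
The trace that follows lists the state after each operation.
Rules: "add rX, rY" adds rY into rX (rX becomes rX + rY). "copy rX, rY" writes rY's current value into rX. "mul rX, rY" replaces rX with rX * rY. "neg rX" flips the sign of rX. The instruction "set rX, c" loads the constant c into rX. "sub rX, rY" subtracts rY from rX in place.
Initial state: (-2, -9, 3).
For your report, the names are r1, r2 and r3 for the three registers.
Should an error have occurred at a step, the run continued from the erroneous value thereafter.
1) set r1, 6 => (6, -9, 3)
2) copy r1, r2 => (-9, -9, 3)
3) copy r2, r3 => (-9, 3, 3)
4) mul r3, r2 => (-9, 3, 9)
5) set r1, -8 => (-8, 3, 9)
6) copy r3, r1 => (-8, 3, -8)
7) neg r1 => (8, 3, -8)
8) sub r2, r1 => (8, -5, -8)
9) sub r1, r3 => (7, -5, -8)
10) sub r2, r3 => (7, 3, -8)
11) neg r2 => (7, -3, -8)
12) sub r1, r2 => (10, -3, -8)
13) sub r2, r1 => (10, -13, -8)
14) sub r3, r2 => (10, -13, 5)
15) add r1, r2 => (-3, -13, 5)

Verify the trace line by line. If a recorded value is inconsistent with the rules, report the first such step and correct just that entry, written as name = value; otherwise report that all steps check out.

step 9, r1 = 16

1. r1 = 6 (consistent with the trace)
2. r1 = -9 (checks out)
3. r2 = 3 (agrees with the trace)
4. r3 = 3 * 3 = 9 (verified)
5. r1 = -8 (exactly as logged)
6. r3 = -8 (verified)
7. r1 = -(-8) = 8 (consistent with the trace)
8. r2 = 3 - 8 = -5 (consistent with the trace)
9. r1 = 8 - -8 = 16 (the trace disagrees here)
Conclusion: step 9 carries the first error; the entry should be r1 = 16.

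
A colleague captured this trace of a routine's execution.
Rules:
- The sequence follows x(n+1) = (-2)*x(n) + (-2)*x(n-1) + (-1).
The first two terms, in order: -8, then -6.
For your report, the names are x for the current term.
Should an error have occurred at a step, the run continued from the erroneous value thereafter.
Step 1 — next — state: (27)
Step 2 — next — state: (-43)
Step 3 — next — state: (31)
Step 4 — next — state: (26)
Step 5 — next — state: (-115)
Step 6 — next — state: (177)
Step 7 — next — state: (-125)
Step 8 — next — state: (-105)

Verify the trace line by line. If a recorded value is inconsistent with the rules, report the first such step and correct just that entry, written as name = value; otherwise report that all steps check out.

step 4, x = 23

Step 1: x = -2*(-6) + (-2)*(-8) + (-1) = 27 — in agreement.
Step 2: x = -2*(27) + (-2)*(-6) + (-1) = -43 — same as recorded.
Step 3: x = -2*(-43) + (-2)*(27) + (-1) = 31 — verified.
Step 4: x = -2*(31) + (-2)*(-43) + (-1) = 23 — not what was recorded.
So the first discrepancy is step 4, where the right value is x = 23.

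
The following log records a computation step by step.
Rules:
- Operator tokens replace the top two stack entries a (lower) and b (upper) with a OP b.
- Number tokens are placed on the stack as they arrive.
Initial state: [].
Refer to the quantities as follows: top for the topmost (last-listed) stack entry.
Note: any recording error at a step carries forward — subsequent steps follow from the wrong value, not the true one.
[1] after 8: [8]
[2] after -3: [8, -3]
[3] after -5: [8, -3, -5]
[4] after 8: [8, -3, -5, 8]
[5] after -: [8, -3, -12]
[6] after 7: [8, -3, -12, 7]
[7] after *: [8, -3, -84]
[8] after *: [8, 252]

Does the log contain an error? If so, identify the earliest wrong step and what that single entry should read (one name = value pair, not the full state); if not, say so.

step 5, top = -13

step 1: push 8: top = 8 -> same as recorded
step 2: push -3: top = -3 -> in agreement
step 3: push -5: top = -5 -> no discrepancy
step 4: push 8: top = 8 -> exactly as logged
step 5: -5 - 8 = -13 -> the log has a different value
That makes step 5 the first incorrect line — top = -13 is what it should show.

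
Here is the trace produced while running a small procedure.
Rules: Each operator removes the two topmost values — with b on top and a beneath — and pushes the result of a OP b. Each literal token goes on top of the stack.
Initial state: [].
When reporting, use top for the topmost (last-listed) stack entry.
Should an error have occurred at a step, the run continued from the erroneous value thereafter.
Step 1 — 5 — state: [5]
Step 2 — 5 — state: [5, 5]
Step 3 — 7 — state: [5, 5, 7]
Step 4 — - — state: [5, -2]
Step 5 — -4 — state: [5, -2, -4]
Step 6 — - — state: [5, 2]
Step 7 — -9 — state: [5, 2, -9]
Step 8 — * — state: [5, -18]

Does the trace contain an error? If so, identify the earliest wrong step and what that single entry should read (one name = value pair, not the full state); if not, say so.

no error

step 1: push 5: top = 5 -> checks out
step 2: push 5: top = 5 -> consistent with the trace
step 3: push 7: top = 7 -> verified
step 4: 5 - 7 = -2 -> in agreement
step 5: push -4: top = -4 -> matches
step 6: -2 - -4 = 2 -> checks out
step 7: push -9: top = -9 -> matches
step 8: 2 * -9 = -18 -> verified
Each recorded entry agrees with the recomputation.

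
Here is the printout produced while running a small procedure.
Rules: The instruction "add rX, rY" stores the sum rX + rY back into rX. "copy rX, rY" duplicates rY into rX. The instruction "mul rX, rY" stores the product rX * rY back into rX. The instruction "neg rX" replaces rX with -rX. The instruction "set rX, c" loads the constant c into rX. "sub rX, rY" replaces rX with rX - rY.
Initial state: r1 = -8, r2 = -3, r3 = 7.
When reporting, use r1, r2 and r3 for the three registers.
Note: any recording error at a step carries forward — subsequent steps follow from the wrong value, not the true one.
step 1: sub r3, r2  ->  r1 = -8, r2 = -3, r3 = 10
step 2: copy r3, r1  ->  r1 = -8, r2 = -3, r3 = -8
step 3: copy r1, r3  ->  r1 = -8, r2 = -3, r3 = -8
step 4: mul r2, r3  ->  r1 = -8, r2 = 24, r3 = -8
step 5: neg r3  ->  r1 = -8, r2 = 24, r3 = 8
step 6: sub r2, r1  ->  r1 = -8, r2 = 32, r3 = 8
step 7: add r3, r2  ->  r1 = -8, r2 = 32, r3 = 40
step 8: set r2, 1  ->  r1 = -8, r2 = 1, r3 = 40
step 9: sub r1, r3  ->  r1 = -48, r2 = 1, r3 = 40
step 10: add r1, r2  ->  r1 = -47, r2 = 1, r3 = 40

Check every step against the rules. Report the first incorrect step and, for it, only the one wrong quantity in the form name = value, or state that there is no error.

no error

Recomputing the run from the initial state:
step 1: r1 = -8, r2 = -3, r3 = 10
step 2: r1 = -8, r2 = -3, r3 = -8
step 3: r1 = -8, r2 = -3, r3 = -8
step 4: r1 = -8, r2 = 24, r3 = -8
step 5: r1 = -8, r2 = 24, r3 = 8
step 6: r1 = -8, r2 = 32, r3 = 8
step 7: r1 = -8, r2 = 32, r3 = 40
step 8: r1 = -8, r2 = 1, r3 = 40
step 9: r1 = -48, r2 = 1, r3 = 40
step 10: r1 = -47, r2 = 1, r3 = 40
This matches the printout at every step.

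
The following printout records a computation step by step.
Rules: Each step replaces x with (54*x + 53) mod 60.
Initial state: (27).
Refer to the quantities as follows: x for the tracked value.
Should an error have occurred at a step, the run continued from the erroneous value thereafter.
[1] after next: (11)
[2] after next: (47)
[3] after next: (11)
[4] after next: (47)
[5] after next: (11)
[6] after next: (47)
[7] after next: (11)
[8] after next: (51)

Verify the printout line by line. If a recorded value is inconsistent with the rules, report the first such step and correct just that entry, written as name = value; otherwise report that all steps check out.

step 8, x = 47

Step 1: x = (54*27 + 53) mod 60 = 11 — same as recorded.
Step 2: x = (54*11 + 53) mod 60 = 47 — in agreement.
Step 3: x = (54*47 + 53) mod 60 = 11 — matches.
Step 4: x = (54*11 + 53) mod 60 = 47 — same as recorded.
Step 5: x = (54*47 + 53) mod 60 = 11 — agrees with the printout.
Step 6: x = (54*11 + 53) mod 60 = 47 — verified.
Step 7: x = (54*47 + 53) mod 60 = 11 — consistent with the printout.
Step 8: x = (54*11 + 53) mod 60 = 47 — the printout has a different value.
The earliest wrong entry is at step 8: it should read x = 47.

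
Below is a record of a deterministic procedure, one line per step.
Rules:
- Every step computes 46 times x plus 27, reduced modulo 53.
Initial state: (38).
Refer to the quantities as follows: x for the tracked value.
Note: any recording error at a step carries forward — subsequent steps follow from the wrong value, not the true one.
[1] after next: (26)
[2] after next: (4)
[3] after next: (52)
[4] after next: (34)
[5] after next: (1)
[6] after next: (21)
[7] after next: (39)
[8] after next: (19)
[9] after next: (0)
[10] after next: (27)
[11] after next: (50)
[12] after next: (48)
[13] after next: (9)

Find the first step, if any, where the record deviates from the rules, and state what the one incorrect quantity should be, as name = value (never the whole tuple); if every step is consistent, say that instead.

step 1: x = (46*38 + 27) mod 53 = 26 -> in agreement
step 2: x = (46*26 + 27) mod 53 = 4 -> checks out
step 3: x = (46*4 + 27) mod 53 = 52 -> confirmed correct
step 4: x = (46*52 + 27) mod 53 = 34 -> no discrepancy
step 5: x = (46*34 + 27) mod 53 = 1 -> in agreement
step 6: x = (46*1 + 27) mod 53 = 20 -> the record disagrees here
So the first discrepancy is step 6, where the right value is x = 20.

step 6, x = 20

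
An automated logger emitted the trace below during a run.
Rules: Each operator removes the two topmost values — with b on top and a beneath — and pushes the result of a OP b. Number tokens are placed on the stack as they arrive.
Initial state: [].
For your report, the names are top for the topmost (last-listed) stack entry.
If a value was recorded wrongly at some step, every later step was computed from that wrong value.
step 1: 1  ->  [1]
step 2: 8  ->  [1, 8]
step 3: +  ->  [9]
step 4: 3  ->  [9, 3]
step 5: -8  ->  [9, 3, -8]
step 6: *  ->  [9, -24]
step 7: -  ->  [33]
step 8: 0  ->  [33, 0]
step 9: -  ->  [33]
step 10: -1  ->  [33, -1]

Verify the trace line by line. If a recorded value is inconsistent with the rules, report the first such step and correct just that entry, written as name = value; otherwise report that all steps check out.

Step 1: push 1: top = 1 — verified.
Step 2: push 8: top = 8 — in agreement.
Step 3: 1 + 8 = 9 — matches.
Step 4: push 3: top = 3 — consistent with the trace.
Step 5: push -8: top = -8 — consistent with the trace.
Step 6: 3 * -8 = -24 — matches.
Step 7: 9 - -24 = 33 — in agreement.
Step 8: push 0: top = 0 — exactly as logged.
Step 9: 33 - 0 = 33 — matches.
Step 10: push -1: top = -1 — agrees with the trace.
The whole run recomputes cleanly — no discrepancies.

no error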